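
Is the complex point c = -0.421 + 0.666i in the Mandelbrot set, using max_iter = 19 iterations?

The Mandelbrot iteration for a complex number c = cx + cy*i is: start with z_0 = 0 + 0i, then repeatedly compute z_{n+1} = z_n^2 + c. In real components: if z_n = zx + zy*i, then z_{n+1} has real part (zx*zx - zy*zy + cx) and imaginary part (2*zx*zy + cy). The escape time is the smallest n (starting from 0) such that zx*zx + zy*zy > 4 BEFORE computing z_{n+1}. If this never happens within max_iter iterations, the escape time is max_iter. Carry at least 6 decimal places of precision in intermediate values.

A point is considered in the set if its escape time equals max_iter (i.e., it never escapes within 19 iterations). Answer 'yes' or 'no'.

Answer: no

Derivation:
z_0 = 0 + 0i, c = -0.4210 + 0.6660i
Iter 1: z = -0.4210 + 0.6660i, |z|^2 = 0.6208
Iter 2: z = -0.6873 + 0.1052i, |z|^2 = 0.4835
Iter 3: z = 0.0403 + 0.5214i, |z|^2 = 0.2734
Iter 4: z = -0.6912 + 0.7081i, |z|^2 = 0.9791
Iter 5: z = -0.4446 + -0.3128i, |z|^2 = 0.2955
Iter 6: z = -0.3212 + 0.9441i, |z|^2 = 0.9945
Iter 7: z = -1.2092 + 0.0596i, |z|^2 = 1.4658
Iter 8: z = 1.0377 + 0.5219i, |z|^2 = 1.3492
Iter 9: z = 0.3834 + 1.7492i, |z|^2 = 3.2068
Iter 10: z = -3.3337 + 2.0074i, |z|^2 = 15.1434
Escaped at iteration 10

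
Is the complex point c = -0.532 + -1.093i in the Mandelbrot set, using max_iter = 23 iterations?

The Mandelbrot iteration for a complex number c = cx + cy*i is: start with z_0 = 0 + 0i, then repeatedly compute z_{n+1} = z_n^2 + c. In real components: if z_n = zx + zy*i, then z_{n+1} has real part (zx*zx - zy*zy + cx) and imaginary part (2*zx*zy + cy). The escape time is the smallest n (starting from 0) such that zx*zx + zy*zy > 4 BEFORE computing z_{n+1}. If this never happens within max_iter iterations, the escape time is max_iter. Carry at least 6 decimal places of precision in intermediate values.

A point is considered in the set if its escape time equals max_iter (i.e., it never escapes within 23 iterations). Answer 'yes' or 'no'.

z_0 = 0 + 0i, c = -0.5320 + -1.0930i
Iter 1: z = -0.5320 + -1.0930i, |z|^2 = 1.4777
Iter 2: z = -1.4436 + 0.0700i, |z|^2 = 2.0889
Iter 3: z = 1.5472 + -1.2950i, |z|^2 = 4.0706
Escaped at iteration 3

Answer: no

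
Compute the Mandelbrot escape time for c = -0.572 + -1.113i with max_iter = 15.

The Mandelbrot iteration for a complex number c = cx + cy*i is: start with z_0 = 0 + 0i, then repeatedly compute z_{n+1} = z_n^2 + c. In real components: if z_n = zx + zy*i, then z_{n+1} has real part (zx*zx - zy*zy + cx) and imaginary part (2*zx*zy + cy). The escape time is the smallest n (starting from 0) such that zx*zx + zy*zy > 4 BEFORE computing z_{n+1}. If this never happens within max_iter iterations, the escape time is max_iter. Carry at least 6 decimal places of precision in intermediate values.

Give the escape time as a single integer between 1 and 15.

Answer: 3

Derivation:
z_0 = 0 + 0i, c = -0.5720 + -1.1130i
Iter 1: z = -0.5720 + -1.1130i, |z|^2 = 1.5660
Iter 2: z = -1.4836 + 0.1603i, |z|^2 = 2.2267
Iter 3: z = 1.6033 + -1.5886i, |z|^2 = 5.0942
Escaped at iteration 3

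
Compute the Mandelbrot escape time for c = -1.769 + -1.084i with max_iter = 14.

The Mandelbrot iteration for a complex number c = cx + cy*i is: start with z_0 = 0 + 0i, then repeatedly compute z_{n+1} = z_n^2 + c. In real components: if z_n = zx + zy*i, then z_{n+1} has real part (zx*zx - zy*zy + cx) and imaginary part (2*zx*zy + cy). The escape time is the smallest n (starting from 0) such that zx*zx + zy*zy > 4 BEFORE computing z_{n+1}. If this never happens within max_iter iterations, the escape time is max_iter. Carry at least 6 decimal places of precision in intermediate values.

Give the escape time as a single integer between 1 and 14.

Answer: 1

Derivation:
z_0 = 0 + 0i, c = -1.7690 + -1.0840i
Iter 1: z = -1.7690 + -1.0840i, |z|^2 = 4.3044
Escaped at iteration 1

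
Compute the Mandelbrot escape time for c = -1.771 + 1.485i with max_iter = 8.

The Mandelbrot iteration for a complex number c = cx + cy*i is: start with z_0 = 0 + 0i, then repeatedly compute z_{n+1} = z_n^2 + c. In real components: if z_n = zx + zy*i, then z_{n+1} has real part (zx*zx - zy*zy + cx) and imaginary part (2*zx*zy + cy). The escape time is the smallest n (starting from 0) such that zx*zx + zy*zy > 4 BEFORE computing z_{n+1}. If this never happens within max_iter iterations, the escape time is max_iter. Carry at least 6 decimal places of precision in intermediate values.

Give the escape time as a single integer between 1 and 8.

z_0 = 0 + 0i, c = -1.7710 + 1.4850i
Iter 1: z = -1.7710 + 1.4850i, |z|^2 = 5.3417
Escaped at iteration 1

Answer: 1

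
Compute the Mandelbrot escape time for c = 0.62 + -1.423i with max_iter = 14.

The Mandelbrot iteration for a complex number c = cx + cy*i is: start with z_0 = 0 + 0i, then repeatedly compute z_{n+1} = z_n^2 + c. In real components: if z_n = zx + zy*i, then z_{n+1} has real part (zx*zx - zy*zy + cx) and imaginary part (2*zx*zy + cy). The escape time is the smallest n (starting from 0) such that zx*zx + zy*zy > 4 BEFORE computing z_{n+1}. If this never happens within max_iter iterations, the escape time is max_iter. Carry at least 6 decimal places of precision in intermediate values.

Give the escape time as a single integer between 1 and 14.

z_0 = 0 + 0i, c = 0.6200 + -1.4230i
Iter 1: z = 0.6200 + -1.4230i, |z|^2 = 2.4093
Iter 2: z = -1.0205 + -3.1875i, |z|^2 = 11.2018
Escaped at iteration 2

Answer: 2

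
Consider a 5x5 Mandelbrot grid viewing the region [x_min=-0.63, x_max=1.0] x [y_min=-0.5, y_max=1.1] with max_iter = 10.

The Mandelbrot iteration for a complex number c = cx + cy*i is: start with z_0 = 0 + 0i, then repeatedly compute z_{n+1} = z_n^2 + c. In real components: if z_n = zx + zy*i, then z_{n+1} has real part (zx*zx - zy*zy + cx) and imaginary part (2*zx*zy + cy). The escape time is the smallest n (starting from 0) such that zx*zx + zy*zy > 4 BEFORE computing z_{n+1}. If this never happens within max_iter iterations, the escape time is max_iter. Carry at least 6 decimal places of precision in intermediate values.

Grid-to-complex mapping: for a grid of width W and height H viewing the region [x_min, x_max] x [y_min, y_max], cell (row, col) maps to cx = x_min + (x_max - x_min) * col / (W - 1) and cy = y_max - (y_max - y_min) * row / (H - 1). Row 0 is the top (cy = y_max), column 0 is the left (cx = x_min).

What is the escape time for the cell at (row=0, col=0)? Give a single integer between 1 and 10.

Answer: 3

Derivation:
z_0 = 0 + 0i, c = -0.6300 + 1.1000i
Iter 1: z = -0.6300 + 1.1000i, |z|^2 = 1.6069
Iter 2: z = -1.4431 + -0.2860i, |z|^2 = 2.1643
Iter 3: z = 1.3707 + 1.9255i, |z|^2 = 5.5863
Escaped at iteration 3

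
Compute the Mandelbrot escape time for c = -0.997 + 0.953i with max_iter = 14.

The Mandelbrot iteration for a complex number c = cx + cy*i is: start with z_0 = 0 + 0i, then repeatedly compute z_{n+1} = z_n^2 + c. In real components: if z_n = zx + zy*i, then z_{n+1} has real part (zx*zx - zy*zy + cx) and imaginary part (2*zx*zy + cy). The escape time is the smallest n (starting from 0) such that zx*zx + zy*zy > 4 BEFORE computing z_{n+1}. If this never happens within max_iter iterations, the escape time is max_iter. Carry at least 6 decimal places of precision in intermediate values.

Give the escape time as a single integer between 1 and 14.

Answer: 3

Derivation:
z_0 = 0 + 0i, c = -0.9970 + 0.9530i
Iter 1: z = -0.9970 + 0.9530i, |z|^2 = 1.9022
Iter 2: z = -0.9112 + -0.9473i, |z|^2 = 1.7276
Iter 3: z = -1.0641 + 2.6793i, |z|^2 = 8.3110
Escaped at iteration 3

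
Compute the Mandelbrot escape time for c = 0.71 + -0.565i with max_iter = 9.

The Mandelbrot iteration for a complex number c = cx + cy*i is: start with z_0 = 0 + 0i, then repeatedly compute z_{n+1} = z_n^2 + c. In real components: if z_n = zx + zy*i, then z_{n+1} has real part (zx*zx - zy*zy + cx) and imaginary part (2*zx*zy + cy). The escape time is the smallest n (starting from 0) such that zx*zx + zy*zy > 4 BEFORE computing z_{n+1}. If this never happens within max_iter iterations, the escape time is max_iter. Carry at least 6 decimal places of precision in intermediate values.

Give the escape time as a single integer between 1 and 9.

z_0 = 0 + 0i, c = 0.7100 + -0.5650i
Iter 1: z = 0.7100 + -0.5650i, |z|^2 = 0.8233
Iter 2: z = 0.8949 + -1.3673i, |z|^2 = 2.6703
Iter 3: z = -0.3587 + -3.0121i, |z|^2 = 9.2016
Escaped at iteration 3

Answer: 3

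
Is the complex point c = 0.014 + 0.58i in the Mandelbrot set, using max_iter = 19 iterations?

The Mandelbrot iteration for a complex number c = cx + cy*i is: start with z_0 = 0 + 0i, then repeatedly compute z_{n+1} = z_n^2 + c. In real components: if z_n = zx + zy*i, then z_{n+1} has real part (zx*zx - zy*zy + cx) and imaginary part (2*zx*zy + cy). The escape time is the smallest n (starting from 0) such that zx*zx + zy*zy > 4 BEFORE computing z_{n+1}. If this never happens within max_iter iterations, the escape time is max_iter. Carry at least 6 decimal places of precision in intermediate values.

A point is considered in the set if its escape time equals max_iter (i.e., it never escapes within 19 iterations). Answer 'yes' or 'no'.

z_0 = 0 + 0i, c = 0.0140 + 0.5800i
Iter 1: z = 0.0140 + 0.5800i, |z|^2 = 0.3366
Iter 2: z = -0.3222 + 0.5962i, |z|^2 = 0.4593
Iter 3: z = -0.2377 + 0.1958i, |z|^2 = 0.0948
Iter 4: z = 0.0322 + 0.4869i, |z|^2 = 0.2381
Iter 5: z = -0.2221 + 0.6113i, |z|^2 = 0.4230
Iter 6: z = -0.3104 + 0.3085i, |z|^2 = 0.1915
Iter 7: z = 0.0152 + 0.3885i, |z|^2 = 0.1512
Iter 8: z = -0.1367 + 0.5918i, |z|^2 = 0.3689
Iter 9: z = -0.3175 + 0.4182i, |z|^2 = 0.2757
Iter 10: z = -0.0601 + 0.3144i, |z|^2 = 0.1025
Iter 11: z = -0.0812 + 0.5422i, |z|^2 = 0.3006
Iter 12: z = -0.2734 + 0.4919i, |z|^2 = 0.3167
Iter 13: z = -0.1532 + 0.3110i, |z|^2 = 0.1202
Iter 14: z = -0.0593 + 0.4847i, |z|^2 = 0.2384
Iter 15: z = -0.2174 + 0.5226i, |z|^2 = 0.3203
Iter 16: z = -0.2118 + 0.3528i, |z|^2 = 0.1693
Iter 17: z = -0.0656 + 0.4306i, |z|^2 = 0.1897
Iter 18: z = -0.1671 + 0.5235i, |z|^2 = 0.3020
Did not escape in 19 iterations → in set

Answer: yes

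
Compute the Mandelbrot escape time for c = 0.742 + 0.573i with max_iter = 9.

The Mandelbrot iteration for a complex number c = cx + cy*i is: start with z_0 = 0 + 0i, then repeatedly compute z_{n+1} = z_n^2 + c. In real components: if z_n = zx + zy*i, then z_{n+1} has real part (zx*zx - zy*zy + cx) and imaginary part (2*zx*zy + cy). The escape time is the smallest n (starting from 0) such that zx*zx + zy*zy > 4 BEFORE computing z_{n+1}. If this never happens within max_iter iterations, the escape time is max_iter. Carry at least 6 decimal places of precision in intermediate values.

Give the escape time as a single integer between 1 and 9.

z_0 = 0 + 0i, c = 0.7420 + 0.5730i
Iter 1: z = 0.7420 + 0.5730i, |z|^2 = 0.8789
Iter 2: z = 0.9642 + 1.4233i, |z|^2 = 2.9556
Iter 3: z = -0.3541 + 3.3179i, |z|^2 = 11.1336
Escaped at iteration 3

Answer: 3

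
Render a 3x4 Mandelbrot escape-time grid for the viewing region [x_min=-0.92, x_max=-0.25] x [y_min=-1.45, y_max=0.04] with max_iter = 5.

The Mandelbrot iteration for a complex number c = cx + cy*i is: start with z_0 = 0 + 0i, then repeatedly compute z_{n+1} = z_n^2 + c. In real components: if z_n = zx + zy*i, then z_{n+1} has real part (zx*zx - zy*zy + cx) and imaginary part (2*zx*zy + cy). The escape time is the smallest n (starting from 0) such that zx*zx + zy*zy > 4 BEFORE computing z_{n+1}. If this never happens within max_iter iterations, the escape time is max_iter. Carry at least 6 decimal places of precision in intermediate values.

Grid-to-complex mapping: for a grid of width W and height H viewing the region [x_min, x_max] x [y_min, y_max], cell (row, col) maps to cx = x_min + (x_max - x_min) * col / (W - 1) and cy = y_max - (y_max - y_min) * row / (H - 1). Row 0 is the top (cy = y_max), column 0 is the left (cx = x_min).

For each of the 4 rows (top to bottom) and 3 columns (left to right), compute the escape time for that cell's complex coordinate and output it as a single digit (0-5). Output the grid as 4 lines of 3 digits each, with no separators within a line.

(row=0, col=0): c = -0.9200 + 0.0400i → escape time 5
(row=0, col=1): c = -0.5850 + 0.0400i → escape time 5
(row=0, col=2): c = -0.2500 + 0.0400i → escape time 5
(row=1, col=0): c = -0.9200 + -0.4567i → escape time 5
(row=1, col=1): c = -0.5850 + -0.4567i → escape time 5
(row=1, col=2): c = -0.2500 + -0.4567i → escape time 5
(row=2, col=0): c = -0.9200 + -0.9533i → escape time 3
(row=2, col=1): c = -0.5850 + -0.9533i → escape time 4
(row=2, col=2): c = -0.2500 + -0.9533i → escape time 5
(row=3, col=0): c = -0.9200 + -1.4500i → escape time 2
(row=3, col=1): c = -0.5850 + -1.4500i → escape time 2
(row=3, col=2): c = -0.2500 + -1.4500i → escape time 2

Answer: 555
555
345
222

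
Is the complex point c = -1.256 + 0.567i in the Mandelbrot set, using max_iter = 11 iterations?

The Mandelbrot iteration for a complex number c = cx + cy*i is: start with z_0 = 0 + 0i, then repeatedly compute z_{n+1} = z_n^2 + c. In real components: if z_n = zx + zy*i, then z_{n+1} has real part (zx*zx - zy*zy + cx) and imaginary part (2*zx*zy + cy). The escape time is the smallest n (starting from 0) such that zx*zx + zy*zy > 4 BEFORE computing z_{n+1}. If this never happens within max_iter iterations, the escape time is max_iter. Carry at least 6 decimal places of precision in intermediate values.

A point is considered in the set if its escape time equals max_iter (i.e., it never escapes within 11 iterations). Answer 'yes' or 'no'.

z_0 = 0 + 0i, c = -1.2560 + 0.5670i
Iter 1: z = -1.2560 + 0.5670i, |z|^2 = 1.8990
Iter 2: z = 0.0000 + -0.8573i, |z|^2 = 0.7350
Iter 3: z = -1.9910 + 0.5669i, |z|^2 = 4.2854
Escaped at iteration 3

Answer: no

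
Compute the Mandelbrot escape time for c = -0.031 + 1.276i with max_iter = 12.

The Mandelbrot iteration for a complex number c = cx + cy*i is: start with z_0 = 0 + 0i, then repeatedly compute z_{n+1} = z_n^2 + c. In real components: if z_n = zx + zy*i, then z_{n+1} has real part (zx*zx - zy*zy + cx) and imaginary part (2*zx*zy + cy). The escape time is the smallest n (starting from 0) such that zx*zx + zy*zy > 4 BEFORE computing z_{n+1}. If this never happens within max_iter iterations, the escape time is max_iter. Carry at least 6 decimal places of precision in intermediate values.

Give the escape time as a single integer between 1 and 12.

Answer: 2

Derivation:
z_0 = 0 + 0i, c = -0.0310 + 1.2760i
Iter 1: z = -0.0310 + 1.2760i, |z|^2 = 1.6291
Iter 2: z = -1.6582 + 1.1969i, |z|^2 = 4.1822
Escaped at iteration 2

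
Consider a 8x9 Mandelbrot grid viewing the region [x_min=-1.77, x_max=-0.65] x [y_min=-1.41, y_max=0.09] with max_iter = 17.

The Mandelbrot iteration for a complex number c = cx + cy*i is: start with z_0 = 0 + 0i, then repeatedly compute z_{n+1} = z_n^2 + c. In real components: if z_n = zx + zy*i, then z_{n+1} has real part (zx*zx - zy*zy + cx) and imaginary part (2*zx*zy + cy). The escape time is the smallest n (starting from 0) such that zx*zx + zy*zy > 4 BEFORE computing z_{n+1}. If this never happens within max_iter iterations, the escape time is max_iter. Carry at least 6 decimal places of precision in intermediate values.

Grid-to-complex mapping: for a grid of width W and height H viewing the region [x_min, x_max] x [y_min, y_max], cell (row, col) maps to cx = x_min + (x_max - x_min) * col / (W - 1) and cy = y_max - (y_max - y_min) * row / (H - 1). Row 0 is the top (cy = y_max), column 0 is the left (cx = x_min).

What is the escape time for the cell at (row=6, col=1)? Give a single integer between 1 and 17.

z_0 = 0 + 0i, c = -1.6100 + -1.0350i
Iter 1: z = -1.6100 + -1.0350i, |z|^2 = 3.6633
Iter 2: z = -0.0891 + 2.2977i, |z|^2 = 5.2874
Escaped at iteration 2

Answer: 2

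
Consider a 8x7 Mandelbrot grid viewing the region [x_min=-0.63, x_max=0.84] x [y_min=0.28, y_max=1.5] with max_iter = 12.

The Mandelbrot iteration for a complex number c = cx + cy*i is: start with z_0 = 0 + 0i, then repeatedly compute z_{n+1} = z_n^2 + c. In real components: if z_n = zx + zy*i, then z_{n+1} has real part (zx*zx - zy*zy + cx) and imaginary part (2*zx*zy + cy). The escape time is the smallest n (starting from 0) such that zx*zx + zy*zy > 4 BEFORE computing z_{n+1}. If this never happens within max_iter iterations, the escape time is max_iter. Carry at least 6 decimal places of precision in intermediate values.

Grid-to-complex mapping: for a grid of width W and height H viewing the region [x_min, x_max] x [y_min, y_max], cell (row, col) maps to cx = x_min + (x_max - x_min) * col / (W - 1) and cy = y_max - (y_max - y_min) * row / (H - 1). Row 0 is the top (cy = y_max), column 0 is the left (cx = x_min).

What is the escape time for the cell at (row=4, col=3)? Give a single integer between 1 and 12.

Answer: 12

Derivation:
z_0 = 0 + 0i, c = 0.0000 + 0.6867i
Iter 1: z = 0.0000 + 0.6867i, |z|^2 = 0.4715
Iter 2: z = -0.4715 + 0.6867i, |z|^2 = 0.6938
Iter 3: z = -0.2492 + 0.0391i, |z|^2 = 0.0636
Iter 4: z = 0.0606 + 0.6672i, |z|^2 = 0.4488
Iter 5: z = -0.4414 + 0.7675i, |z|^2 = 0.7839
Iter 6: z = -0.3942 + 0.0091i, |z|^2 = 0.1554
Iter 7: z = 0.1553 + 0.6795i, |z|^2 = 0.4859
Iter 8: z = -0.4376 + 0.8977i, |z|^2 = 0.9974
Iter 9: z = -0.6143 + -0.0991i, |z|^2 = 0.3872
Iter 10: z = 0.3676 + 0.8084i, |z|^2 = 0.7886
Iter 11: z = -0.5184 + 1.2809i, |z|^2 = 1.9095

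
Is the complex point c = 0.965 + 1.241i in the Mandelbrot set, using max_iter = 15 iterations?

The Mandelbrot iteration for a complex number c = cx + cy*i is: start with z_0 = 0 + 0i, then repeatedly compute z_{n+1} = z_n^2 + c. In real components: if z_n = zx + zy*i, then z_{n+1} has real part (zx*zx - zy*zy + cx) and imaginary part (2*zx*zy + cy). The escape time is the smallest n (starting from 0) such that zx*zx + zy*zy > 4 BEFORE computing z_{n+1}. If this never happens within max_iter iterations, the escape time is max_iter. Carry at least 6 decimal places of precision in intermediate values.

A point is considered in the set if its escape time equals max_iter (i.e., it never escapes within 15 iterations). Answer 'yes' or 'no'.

Answer: no

Derivation:
z_0 = 0 + 0i, c = 0.9650 + 1.2410i
Iter 1: z = 0.9650 + 1.2410i, |z|^2 = 2.4713
Iter 2: z = 0.3561 + 3.6361i, |z|^2 = 13.3483
Escaped at iteration 2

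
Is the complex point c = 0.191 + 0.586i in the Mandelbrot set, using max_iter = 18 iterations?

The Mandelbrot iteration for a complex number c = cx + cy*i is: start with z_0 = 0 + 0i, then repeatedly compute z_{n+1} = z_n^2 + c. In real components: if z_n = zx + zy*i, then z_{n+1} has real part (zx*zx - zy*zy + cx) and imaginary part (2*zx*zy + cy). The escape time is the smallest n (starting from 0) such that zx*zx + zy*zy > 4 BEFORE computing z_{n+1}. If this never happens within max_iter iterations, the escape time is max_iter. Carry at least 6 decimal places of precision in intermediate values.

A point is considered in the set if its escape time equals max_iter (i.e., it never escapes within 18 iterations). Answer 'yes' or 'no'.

z_0 = 0 + 0i, c = 0.1910 + 0.5860i
Iter 1: z = 0.1910 + 0.5860i, |z|^2 = 0.3799
Iter 2: z = -0.1159 + 0.8099i, |z|^2 = 0.6693
Iter 3: z = -0.4514 + 0.3983i, |z|^2 = 0.3624
Iter 4: z = 0.2362 + 0.2264i, |z|^2 = 0.1071
Iter 5: z = 0.1955 + 0.6930i, |z|^2 = 0.5184
Iter 6: z = -0.2510 + 0.8570i, |z|^2 = 0.7974
Iter 7: z = -0.4804 + 0.1559i, |z|^2 = 0.2551
Iter 8: z = 0.3975 + 0.4363i, |z|^2 = 0.3483
Iter 9: z = 0.1587 + 0.9328i, |z|^2 = 0.8953
Iter 10: z = -0.6540 + 0.8820i, |z|^2 = 1.2056
Iter 11: z = -0.1593 + -0.5676i, |z|^2 = 0.3475
Iter 12: z = -0.1058 + 0.7668i, |z|^2 = 0.5992
Iter 13: z = -0.3858 + 0.4238i, |z|^2 = 0.3285
Iter 14: z = 0.1603 + 0.2590i, |z|^2 = 0.0928
Iter 15: z = 0.1496 + 0.6690i, |z|^2 = 0.4700
Iter 16: z = -0.2342 + 0.7862i, |z|^2 = 0.6730
Iter 17: z = -0.3723 + 0.2177i, |z|^2 = 0.1860
Did not escape in 18 iterations → in set

Answer: yes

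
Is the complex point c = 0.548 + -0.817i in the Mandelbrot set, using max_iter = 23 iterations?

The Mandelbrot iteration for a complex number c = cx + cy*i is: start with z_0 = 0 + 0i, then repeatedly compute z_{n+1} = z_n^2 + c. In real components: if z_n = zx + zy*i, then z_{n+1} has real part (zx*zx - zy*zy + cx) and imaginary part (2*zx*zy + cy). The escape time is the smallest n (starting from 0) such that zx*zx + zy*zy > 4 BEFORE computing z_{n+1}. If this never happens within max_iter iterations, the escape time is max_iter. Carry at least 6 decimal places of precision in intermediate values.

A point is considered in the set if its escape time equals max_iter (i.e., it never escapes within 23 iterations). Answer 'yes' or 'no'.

Answer: no

Derivation:
z_0 = 0 + 0i, c = 0.5480 + -0.8170i
Iter 1: z = 0.5480 + -0.8170i, |z|^2 = 0.9678
Iter 2: z = 0.1808 + -1.7124i, |z|^2 = 2.9651
Iter 3: z = -2.3517 + -1.4363i, |z|^2 = 7.5935
Escaped at iteration 3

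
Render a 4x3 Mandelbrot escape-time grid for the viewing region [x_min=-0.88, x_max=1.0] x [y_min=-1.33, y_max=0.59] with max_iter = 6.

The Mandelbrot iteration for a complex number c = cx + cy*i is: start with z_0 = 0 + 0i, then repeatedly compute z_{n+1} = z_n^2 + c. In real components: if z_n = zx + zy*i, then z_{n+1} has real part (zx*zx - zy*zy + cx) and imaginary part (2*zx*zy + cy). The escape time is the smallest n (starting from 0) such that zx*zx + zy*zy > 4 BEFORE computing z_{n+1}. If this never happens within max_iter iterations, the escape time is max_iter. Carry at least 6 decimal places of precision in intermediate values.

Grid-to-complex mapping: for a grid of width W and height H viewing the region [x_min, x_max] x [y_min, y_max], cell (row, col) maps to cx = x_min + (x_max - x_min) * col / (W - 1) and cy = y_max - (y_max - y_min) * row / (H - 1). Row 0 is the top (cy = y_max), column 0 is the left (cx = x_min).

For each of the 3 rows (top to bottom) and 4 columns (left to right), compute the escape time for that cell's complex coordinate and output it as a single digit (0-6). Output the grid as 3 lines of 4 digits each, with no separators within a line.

(row=0, col=0): c = -0.8800 + 0.5900i → escape time 5
(row=0, col=1): c = -0.2533 + 0.5900i → escape time 6
(row=0, col=2): c = 0.3733 + 0.5900i → escape time 6
(row=0, col=3): c = 1.0000 + 0.5900i → escape time 2
(row=1, col=0): c = -0.8800 + -0.3700i → escape time 6
(row=1, col=1): c = -0.2533 + -0.3700i → escape time 6
(row=1, col=2): c = 0.3733 + -0.3700i → escape time 6
(row=1, col=3): c = 1.0000 + -0.3700i → escape time 2
(row=2, col=0): c = -0.8800 + -1.3300i → escape time 2
(row=2, col=1): c = -0.2533 + -1.3300i → escape time 2
(row=2, col=2): c = 0.3733 + -1.3300i → escape time 2
(row=2, col=3): c = 1.0000 + -1.3300i → escape time 2

Answer: 5662
6662
2222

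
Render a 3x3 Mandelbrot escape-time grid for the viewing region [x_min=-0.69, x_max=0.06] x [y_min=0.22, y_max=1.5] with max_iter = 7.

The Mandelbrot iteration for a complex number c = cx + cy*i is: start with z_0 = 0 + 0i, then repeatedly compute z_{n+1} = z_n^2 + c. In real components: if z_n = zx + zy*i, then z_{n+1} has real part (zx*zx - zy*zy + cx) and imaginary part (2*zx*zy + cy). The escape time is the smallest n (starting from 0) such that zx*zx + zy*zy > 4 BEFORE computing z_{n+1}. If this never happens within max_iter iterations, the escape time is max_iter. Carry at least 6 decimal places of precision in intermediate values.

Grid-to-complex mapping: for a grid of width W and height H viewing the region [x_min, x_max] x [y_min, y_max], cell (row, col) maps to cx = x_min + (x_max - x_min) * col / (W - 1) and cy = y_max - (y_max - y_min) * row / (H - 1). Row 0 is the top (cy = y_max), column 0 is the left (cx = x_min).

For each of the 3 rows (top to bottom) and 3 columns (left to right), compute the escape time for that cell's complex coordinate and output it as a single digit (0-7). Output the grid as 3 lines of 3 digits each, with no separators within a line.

(row=0, col=0): c = -0.6900 + 1.5000i → escape time 2
(row=0, col=1): c = -0.3150 + 1.5000i → escape time 2
(row=0, col=2): c = 0.0600 + 1.5000i → escape time 2
(row=1, col=0): c = -0.6900 + 0.8600i → escape time 4
(row=1, col=1): c = -0.3150 + 0.8600i → escape time 7
(row=1, col=2): c = 0.0600 + 0.8600i → escape time 6
(row=2, col=0): c = -0.6900 + 0.2200i → escape time 7
(row=2, col=1): c = -0.3150 + 0.2200i → escape time 7
(row=2, col=2): c = 0.0600 + 0.2200i → escape time 7

Answer: 222
476
777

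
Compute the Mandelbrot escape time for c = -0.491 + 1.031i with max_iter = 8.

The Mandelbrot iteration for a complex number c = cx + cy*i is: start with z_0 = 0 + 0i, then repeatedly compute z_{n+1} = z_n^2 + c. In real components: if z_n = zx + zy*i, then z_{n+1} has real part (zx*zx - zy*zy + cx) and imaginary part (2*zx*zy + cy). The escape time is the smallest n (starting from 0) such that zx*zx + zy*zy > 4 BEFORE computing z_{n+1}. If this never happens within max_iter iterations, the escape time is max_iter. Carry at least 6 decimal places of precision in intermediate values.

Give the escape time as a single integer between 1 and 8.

z_0 = 0 + 0i, c = -0.4910 + 1.0310i
Iter 1: z = -0.4910 + 1.0310i, |z|^2 = 1.3040
Iter 2: z = -1.3129 + 0.0186i, |z|^2 = 1.7240
Iter 3: z = 1.2323 + 0.9823i, |z|^2 = 2.4834
Iter 4: z = 0.0627 + 3.4519i, |z|^2 = 11.9197
Escaped at iteration 4

Answer: 4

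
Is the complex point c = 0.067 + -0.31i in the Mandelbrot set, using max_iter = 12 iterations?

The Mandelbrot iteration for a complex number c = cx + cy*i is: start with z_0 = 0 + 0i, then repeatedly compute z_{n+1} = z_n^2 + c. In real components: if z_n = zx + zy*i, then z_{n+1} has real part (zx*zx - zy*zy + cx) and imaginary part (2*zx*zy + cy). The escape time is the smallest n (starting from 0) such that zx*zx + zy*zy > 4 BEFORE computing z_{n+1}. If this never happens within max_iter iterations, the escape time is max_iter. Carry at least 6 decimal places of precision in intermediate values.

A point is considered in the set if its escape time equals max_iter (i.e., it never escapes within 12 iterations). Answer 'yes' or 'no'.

z_0 = 0 + 0i, c = 0.0670 + -0.3100i
Iter 1: z = 0.0670 + -0.3100i, |z|^2 = 0.1006
Iter 2: z = -0.0246 + -0.3515i, |z|^2 = 0.1242
Iter 3: z = -0.0560 + -0.2927i, |z|^2 = 0.0888
Iter 4: z = -0.0155 + -0.2772i, |z|^2 = 0.0771
Iter 5: z = -0.0096 + -0.3014i, |z|^2 = 0.0909
Iter 6: z = -0.0237 + -0.3042i, |z|^2 = 0.0931
Iter 7: z = -0.0250 + -0.2956i, |z|^2 = 0.0880
Iter 8: z = -0.0197 + -0.2952i, |z|^2 = 0.0876
Iter 9: z = -0.0198 + -0.2984i, |z|^2 = 0.0894
Iter 10: z = -0.0216 + -0.2982i, |z|^2 = 0.0894
Iter 11: z = -0.0215 + -0.2971i, |z|^2 = 0.0887
Did not escape in 12 iterations → in set

Answer: yes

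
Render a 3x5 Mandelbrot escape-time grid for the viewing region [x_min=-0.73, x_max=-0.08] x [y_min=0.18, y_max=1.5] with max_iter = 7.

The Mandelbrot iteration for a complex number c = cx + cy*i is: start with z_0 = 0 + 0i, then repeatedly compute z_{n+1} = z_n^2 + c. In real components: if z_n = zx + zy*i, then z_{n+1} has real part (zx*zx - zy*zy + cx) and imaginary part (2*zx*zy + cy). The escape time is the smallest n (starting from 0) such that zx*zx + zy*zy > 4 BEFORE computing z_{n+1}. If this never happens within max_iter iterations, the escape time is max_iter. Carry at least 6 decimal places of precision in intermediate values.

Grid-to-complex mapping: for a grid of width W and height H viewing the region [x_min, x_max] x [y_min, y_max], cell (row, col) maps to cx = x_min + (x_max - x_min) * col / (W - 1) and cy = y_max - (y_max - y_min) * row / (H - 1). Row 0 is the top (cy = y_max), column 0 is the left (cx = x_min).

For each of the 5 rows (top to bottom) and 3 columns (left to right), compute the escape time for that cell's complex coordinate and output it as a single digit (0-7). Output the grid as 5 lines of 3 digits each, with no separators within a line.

Answer: 222
334
457
677
777

Derivation:
(row=0, col=0): c = -0.7300 + 1.5000i → escape time 2
(row=0, col=1): c = -0.4050 + 1.5000i → escape time 2
(row=0, col=2): c = -0.0800 + 1.5000i → escape time 2
(row=1, col=0): c = -0.7300 + 1.1700i → escape time 3
(row=1, col=1): c = -0.4050 + 1.1700i → escape time 3
(row=1, col=2): c = -0.0800 + 1.1700i → escape time 4
(row=2, col=0): c = -0.7300 + 0.8400i → escape time 4
(row=2, col=1): c = -0.4050 + 0.8400i → escape time 5
(row=2, col=2): c = -0.0800 + 0.8400i → escape time 7
(row=3, col=0): c = -0.7300 + 0.5100i → escape time 6
(row=3, col=1): c = -0.4050 + 0.5100i → escape time 7
(row=3, col=2): c = -0.0800 + 0.5100i → escape time 7
(row=4, col=0): c = -0.7300 + 0.1800i → escape time 7
(row=4, col=1): c = -0.4050 + 0.1800i → escape time 7
(row=4, col=2): c = -0.0800 + 0.1800i → escape time 7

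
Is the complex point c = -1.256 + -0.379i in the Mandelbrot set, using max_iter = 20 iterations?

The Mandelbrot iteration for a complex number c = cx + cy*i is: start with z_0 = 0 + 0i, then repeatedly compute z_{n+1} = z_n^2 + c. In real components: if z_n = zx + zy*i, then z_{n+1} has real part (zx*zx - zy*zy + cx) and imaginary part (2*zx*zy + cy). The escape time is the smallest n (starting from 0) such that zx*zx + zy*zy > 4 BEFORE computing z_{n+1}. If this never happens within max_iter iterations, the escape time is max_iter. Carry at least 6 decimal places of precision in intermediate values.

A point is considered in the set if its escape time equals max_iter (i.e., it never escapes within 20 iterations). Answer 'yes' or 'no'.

Answer: yes

Derivation:
z_0 = 0 + 0i, c = -1.2560 + -0.3790i
Iter 1: z = -1.2560 + -0.3790i, |z|^2 = 1.7212
Iter 2: z = 0.1779 + 0.5730i, |z|^2 = 0.3600
Iter 3: z = -1.5527 + -0.1751i, |z|^2 = 2.4417
Iter 4: z = 1.1243 + 0.1648i, |z|^2 = 1.2913
Iter 5: z = -0.0191 + -0.0084i, |z|^2 = 0.0004
Iter 6: z = -1.2557 + -0.3787i, |z|^2 = 1.7202
Iter 7: z = 0.1774 + 0.5720i, |z|^2 = 0.3587
Iter 8: z = -1.5517 + -0.1760i, |z|^2 = 2.4389
Iter 9: z = 1.1209 + 0.1673i, |z|^2 = 1.2844
Iter 10: z = -0.0276 + -0.0038i, |z|^2 = 0.0008
Iter 11: z = -1.2553 + -0.3788i, |z|^2 = 1.7191
Iter 12: z = 0.1762 + 0.5720i, |z|^2 = 0.3582
Iter 13: z = -1.5521 + -0.1775i, |z|^2 = 2.4405
Iter 14: z = 1.1215 + 0.1719i, |z|^2 = 1.2873
Iter 15: z = -0.0278 + 0.0065i, |z|^2 = 0.0008
Iter 16: z = -1.2553 + -0.3794i, |z|^2 = 1.7196
Iter 17: z = 0.1758 + 0.5734i, |z|^2 = 0.3597
Iter 18: z = -1.5539 + -0.1774i, |z|^2 = 2.4461
Iter 19: z = 1.1271 + 0.1724i, |z|^2 = 1.3001
Did not escape in 20 iterations → in set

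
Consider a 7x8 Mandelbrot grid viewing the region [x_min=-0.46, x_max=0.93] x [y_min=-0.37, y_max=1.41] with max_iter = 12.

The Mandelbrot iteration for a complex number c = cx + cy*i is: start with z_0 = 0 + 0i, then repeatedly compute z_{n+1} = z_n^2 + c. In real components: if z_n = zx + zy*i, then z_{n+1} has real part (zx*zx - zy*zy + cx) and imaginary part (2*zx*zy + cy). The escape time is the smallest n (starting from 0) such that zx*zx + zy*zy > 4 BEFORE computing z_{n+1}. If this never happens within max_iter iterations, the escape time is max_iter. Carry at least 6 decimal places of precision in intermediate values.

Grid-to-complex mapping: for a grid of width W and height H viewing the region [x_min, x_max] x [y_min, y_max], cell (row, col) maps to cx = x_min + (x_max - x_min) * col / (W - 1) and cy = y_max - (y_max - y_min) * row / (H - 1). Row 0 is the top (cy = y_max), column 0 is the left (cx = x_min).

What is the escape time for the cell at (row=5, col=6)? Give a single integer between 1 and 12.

z_0 = 0 + 0i, c = 0.9300 + 0.1386i
Iter 1: z = 0.9300 + 0.1386i, |z|^2 = 0.8841
Iter 2: z = 1.7757 + 0.3963i, |z|^2 = 3.3102
Iter 3: z = 3.9260 + 1.5460i, |z|^2 = 17.8040
Escaped at iteration 3

Answer: 3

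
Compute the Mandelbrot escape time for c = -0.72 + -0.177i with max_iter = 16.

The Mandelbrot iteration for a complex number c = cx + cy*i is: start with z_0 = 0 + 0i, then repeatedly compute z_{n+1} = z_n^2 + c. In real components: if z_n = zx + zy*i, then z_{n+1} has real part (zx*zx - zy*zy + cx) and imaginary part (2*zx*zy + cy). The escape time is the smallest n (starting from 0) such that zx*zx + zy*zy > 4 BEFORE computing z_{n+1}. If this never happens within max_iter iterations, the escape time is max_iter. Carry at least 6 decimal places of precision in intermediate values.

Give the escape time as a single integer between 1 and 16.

z_0 = 0 + 0i, c = -0.7200 + -0.1770i
Iter 1: z = -0.7200 + -0.1770i, |z|^2 = 0.5497
Iter 2: z = -0.2329 + 0.0779i, |z|^2 = 0.0603
Iter 3: z = -0.6718 + -0.2133i, |z|^2 = 0.4968
Iter 4: z = -0.3142 + 0.1096i, |z|^2 = 0.1107
Iter 5: z = -0.6333 + -0.2458i, |z|^2 = 0.4615
Iter 6: z = -0.3794 + 0.1344i, |z|^2 = 0.1620
Iter 7: z = -0.5941 + -0.2790i, |z|^2 = 0.4308
Iter 8: z = -0.4448 + 0.1545i, |z|^2 = 0.2217
Iter 9: z = -0.5460 + -0.3144i, |z|^2 = 0.3970
Iter 10: z = -0.5207 + 0.1664i, |z|^2 = 0.2989
Iter 11: z = -0.4765 + -0.3503i, |z|^2 = 0.3498
Iter 12: z = -0.6156 + 0.1568i, |z|^2 = 0.4036
Iter 13: z = -0.3656 + -0.3701i, |z|^2 = 0.2706
Iter 14: z = -0.7233 + 0.0936i, |z|^2 = 0.5319
Iter 15: z = -0.2056 + -0.3124i, |z|^2 = 0.1399

Answer: 16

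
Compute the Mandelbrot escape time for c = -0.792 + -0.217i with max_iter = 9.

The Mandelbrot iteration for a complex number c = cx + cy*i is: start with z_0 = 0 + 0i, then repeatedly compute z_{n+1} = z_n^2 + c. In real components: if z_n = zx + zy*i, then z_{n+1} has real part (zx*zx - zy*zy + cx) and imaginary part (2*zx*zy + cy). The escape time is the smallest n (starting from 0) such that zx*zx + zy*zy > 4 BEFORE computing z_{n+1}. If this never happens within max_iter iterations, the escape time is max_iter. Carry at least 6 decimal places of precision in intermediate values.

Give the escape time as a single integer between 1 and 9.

z_0 = 0 + 0i, c = -0.7920 + -0.2170i
Iter 1: z = -0.7920 + -0.2170i, |z|^2 = 0.6744
Iter 2: z = -0.2118 + 0.1267i, |z|^2 = 0.0609
Iter 3: z = -0.7632 + -0.2707i, |z|^2 = 0.6557
Iter 4: z = -0.2828 + 0.1962i, |z|^2 = 0.1185
Iter 5: z = -0.7505 + -0.3280i, |z|^2 = 0.6708
Iter 6: z = -0.3363 + 0.2753i, |z|^2 = 0.1889
Iter 7: z = -0.7547 + -0.4022i, |z|^2 = 0.7313
Iter 8: z = -0.3842 + 0.3900i, |z|^2 = 0.2997

Answer: 9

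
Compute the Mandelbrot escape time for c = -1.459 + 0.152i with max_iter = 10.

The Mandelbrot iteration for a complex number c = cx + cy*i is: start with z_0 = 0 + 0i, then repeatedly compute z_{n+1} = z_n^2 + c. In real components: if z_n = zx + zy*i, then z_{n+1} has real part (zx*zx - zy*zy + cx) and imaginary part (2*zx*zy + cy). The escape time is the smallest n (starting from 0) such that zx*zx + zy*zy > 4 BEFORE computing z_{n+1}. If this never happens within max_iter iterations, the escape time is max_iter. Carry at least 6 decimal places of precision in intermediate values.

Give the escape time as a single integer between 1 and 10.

Answer: 6

Derivation:
z_0 = 0 + 0i, c = -1.4590 + 0.1520i
Iter 1: z = -1.4590 + 0.1520i, |z|^2 = 2.1518
Iter 2: z = 0.6466 + -0.2915i, |z|^2 = 0.5031
Iter 3: z = -1.1259 + -0.2250i, |z|^2 = 1.3183
Iter 4: z = -0.2419 + 0.6587i, |z|^2 = 0.4924
Iter 5: z = -1.8343 + -0.1667i, |z|^2 = 3.3925
Iter 6: z = 1.8780 + 0.7635i, |z|^2 = 4.1097
Escaped at iteration 6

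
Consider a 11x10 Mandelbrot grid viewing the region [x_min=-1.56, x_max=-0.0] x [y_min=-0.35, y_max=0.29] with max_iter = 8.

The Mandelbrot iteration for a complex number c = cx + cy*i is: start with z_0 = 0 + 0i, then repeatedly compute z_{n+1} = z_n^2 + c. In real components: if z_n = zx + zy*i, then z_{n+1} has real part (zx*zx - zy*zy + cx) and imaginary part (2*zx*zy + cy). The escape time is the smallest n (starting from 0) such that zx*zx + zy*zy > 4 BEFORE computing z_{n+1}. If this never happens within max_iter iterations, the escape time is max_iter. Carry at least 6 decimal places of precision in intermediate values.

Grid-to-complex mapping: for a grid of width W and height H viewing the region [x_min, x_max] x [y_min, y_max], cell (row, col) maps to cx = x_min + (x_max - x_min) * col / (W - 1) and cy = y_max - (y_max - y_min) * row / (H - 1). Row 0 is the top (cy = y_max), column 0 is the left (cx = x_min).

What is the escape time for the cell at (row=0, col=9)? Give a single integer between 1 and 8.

z_0 = 0 + 0i, c = -0.1560 + 0.2900i
Iter 1: z = -0.1560 + 0.2900i, |z|^2 = 0.1084
Iter 2: z = -0.2158 + 0.1995i, |z|^2 = 0.0864
Iter 3: z = -0.1493 + 0.2039i, |z|^2 = 0.0639
Iter 4: z = -0.1753 + 0.2291i, |z|^2 = 0.0832
Iter 5: z = -0.1778 + 0.2097i, |z|^2 = 0.0756
Iter 6: z = -0.1684 + 0.2155i, |z|^2 = 0.0748
Iter 7: z = -0.1741 + 0.2175i, |z|^2 = 0.0776

Answer: 8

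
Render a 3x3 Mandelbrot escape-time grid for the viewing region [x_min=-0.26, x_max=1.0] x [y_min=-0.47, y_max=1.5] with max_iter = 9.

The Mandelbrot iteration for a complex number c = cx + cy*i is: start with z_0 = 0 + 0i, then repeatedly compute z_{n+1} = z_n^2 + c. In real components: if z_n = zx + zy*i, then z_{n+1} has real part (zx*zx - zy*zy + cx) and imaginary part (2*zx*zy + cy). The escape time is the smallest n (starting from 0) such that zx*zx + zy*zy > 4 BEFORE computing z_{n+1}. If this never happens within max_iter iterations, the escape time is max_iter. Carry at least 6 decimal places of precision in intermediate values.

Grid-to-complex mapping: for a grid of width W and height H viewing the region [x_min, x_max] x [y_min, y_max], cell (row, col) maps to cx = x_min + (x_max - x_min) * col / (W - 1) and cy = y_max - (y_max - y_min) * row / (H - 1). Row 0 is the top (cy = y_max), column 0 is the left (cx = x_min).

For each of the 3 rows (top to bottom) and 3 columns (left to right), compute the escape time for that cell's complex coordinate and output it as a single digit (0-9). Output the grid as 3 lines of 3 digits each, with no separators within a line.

(row=0, col=0): c = -0.2600 + 1.5000i → escape time 2
(row=0, col=1): c = 0.3700 + 1.5000i → escape time 2
(row=0, col=2): c = 1.0000 + 1.5000i → escape time 2
(row=1, col=0): c = -0.2600 + 0.5150i → escape time 9
(row=1, col=1): c = 0.3700 + 0.5150i → escape time 9
(row=1, col=2): c = 1.0000 + 0.5150i → escape time 2
(row=2, col=0): c = -0.2600 + -0.4700i → escape time 9
(row=2, col=1): c = 0.3700 + -0.4700i → escape time 9
(row=2, col=2): c = 1.0000 + -0.4700i → escape time 2

Answer: 222
992
992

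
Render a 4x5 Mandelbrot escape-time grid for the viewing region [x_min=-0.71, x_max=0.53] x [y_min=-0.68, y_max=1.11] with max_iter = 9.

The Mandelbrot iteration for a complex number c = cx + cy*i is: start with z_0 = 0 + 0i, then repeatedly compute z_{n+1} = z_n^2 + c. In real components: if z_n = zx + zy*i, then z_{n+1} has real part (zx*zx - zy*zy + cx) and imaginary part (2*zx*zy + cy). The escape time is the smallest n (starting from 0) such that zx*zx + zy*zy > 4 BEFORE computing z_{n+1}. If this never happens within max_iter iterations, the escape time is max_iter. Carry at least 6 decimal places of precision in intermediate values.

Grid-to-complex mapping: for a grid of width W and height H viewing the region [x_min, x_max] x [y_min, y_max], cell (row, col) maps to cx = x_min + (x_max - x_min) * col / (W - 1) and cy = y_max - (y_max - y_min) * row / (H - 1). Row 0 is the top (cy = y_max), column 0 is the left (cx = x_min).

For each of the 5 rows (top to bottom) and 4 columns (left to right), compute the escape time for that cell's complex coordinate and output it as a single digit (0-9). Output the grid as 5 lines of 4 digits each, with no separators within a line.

Answer: 3442
5993
9995
9995
5993

Derivation:
(row=0, col=0): c = -0.7100 + 1.1100i → escape time 3
(row=0, col=1): c = -0.2967 + 1.1100i → escape time 4
(row=0, col=2): c = 0.1167 + 1.1100i → escape time 4
(row=0, col=3): c = 0.5300 + 1.1100i → escape time 2
(row=1, col=0): c = -0.7100 + 0.6625i → escape time 5
(row=1, col=1): c = -0.2967 + 0.6625i → escape time 9
(row=1, col=2): c = 0.1167 + 0.6625i → escape time 9
(row=1, col=3): c = 0.5300 + 0.6625i → escape time 3
(row=2, col=0): c = -0.7100 + 0.2150i → escape time 9
(row=2, col=1): c = -0.2967 + 0.2150i → escape time 9
(row=2, col=2): c = 0.1167 + 0.2150i → escape time 9
(row=2, col=3): c = 0.5300 + 0.2150i → escape time 5
(row=3, col=0): c = -0.7100 + -0.2325i → escape time 9
(row=3, col=1): c = -0.2967 + -0.2325i → escape time 9
(row=3, col=2): c = 0.1167 + -0.2325i → escape time 9
(row=3, col=3): c = 0.5300 + -0.2325i → escape time 5
(row=4, col=0): c = -0.7100 + -0.6800i → escape time 5
(row=4, col=1): c = -0.2967 + -0.6800i → escape time 9
(row=4, col=2): c = 0.1167 + -0.6800i → escape time 9
(row=4, col=3): c = 0.5300 + -0.6800i → escape time 3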